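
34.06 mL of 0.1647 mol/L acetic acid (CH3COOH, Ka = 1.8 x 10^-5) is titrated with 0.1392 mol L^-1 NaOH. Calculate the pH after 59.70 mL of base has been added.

n(acid) = 0.1647 x 0.03406 = 0.005610 mol; n(NaOH) added = 0.1392 x 0.05970 = 0.008310 mol.
Base is in excess by 0.008310 - 0.005610 = 0.002701 mol in a total volume of 0.09376 L.
[OH^-] = 0.002701/0.09376 = 0.02880 M, so pOH = 1.54 and pH = 14.00 - 1.54 = 12.46.

12.46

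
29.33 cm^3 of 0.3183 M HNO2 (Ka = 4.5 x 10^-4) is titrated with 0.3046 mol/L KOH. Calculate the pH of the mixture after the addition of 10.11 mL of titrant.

3.04

Initial n(HNO2) = 0.3183 x 0.02933 = 0.009336 mol.
n(KOH) added = 0.3046 x 0.01011 = 0.003080 mol, converting that many moles of HNO2 to NO2-.
Remaining n(HNO2) = 0.006256 mol; n(NO2-) = 0.003080 mol.
By Henderson-Hasselbalch, pH = pKa + log([A^-]/[HA]) = 3.35 + log(0.003080/0.006256) = 3.35 + (-0.31) = 3.04.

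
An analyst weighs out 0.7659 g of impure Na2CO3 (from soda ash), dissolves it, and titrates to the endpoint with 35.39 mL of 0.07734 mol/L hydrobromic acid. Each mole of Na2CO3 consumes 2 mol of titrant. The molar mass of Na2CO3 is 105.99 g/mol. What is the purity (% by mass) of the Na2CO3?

18.9%

n(HBr) = 0.07734 x 0.03539 = 0.002737 mol.
n(Na2CO3) = 0.002737 / 2 = 0.001369 mol.
mass of Na2CO3 = 0.001369 x 105.99 = 0.1451 g.
% purity = 0.1451 / 0.7659 x 100 = 18.9%.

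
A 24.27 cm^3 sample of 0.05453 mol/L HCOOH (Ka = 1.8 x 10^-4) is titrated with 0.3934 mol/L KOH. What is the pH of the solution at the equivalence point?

n(HCOOH) = 0.05453 x 0.02427 = 0.001323 mol; V(KOH) at equivalence = 0.001323/0.3934 = 0.003364 L.
At equivalence all the acid is converted to HCOO-; total volume = 0.02427 + 0.003364 = 0.02763 L, so [HCOO-] = 0.001323/0.02763 = 0.04789 M.
Kb = Kw/Ka = 1.0e-14 / 1.8 x 10^-4 = 5.56e-11.
[OH^-] = sqrt(Kb x [HCOO-]) = sqrt(5.56e-11 x 0.04789) = 1.63e-6 M.
pOH = 5.79, so pH = 14.00 - 5.79 = 8.21.

8.21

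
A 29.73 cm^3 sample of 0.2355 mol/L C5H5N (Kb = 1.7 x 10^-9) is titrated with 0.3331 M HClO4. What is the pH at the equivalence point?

n(C5H5N) = 0.2355 x 0.02973 = 0.007001 mol; V(HClO4) at equivalence = 0.007001/0.3331 = 0.02102 L.
At equivalence the base is fully converted to C5H5NH+; total volume = 0.05075 L, so [C5H5NH+] = 0.007001/0.05075 = 0.1380 M.
Ka(C5H5NH+) = Kw/Kb = 1.0e-14 / 1.7 x 10^-9 = 5.88e-6.
[H^+] = sqrt(Ka x [C5H5NH+]) = sqrt(5.88e-6 x 0.1380) = 0.000901 M.
pH = -log(0.000901) = 3.05.

3.05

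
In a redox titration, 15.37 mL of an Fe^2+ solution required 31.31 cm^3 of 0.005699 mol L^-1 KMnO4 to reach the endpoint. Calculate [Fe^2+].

n(KMnO4) = 0.005699 x 0.03131 = 0.0001784 mol.
From the balanced equation, 1 mol KMnO4 reacts with 5 mol Fe^2+, so n(Fe^2+) = 0.0001784 x 5/1 = 0.0008922 mol.
[Fe^2+] = 0.0008922 / 0.01537 L = 0.0580 M.

0.0580 M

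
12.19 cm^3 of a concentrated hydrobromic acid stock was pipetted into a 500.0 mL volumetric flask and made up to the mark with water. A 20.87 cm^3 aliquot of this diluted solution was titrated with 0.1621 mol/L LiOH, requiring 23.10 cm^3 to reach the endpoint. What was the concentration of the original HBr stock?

n(LiOH) = 0.1621 x 0.02310 = 0.003745 mol.
n(HBr) in the aliquot = 0.003745 mol.
[diluted HBr] = 0.003745 / 0.02087 = 0.1794 M.
Dilution factor = 500.0/12.19 = 41.02, so [stock] = 0.1794 x 41.02 = 7.36 M.

7.36 M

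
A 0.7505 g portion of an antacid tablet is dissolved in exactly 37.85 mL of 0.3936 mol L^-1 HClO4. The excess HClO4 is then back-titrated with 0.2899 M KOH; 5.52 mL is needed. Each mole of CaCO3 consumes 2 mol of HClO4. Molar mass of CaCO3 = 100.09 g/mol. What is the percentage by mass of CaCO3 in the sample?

88.7%

Total n(HClO4) added = 0.3936 x 0.03785 = 0.01490 mol.
n(KOH) used = 0.2899 x 0.005520 = 0.001600 mol, which equals the excess n(HClO4).
So n(HClO4) consumed by the sample = 0.01490 - 0.001600 = 0.01330 mol.
n(CaCO3) = 0.01330 / 2 = 0.006649 mol.
mass CaCO3 = 0.006649 x 100.09 = 0.6655 g, so %CaCO3 = 0.6655/0.7505 x 100 = 88.7%.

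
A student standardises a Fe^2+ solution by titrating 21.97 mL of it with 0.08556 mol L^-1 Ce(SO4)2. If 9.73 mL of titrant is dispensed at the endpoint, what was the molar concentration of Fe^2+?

n(Ce(SO4)2) = 0.08556 x 0.009730 = 0.0008325 mol.
From the balanced equation, 1 mol Ce(SO4)2 reacts with 1 mol Fe^2+, so n(Fe^2+) = 0.0008325 x 1/1 = 0.0008325 mol.
[Fe^2+] = 0.0008325 / 0.02197 L = 0.0379 M.

0.0379 M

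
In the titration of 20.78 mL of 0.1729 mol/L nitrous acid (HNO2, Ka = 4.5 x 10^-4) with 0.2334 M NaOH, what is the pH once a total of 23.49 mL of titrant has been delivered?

12.63

n(acid) = 0.1729 x 0.02078 = 0.003593 mol; n(NaOH) added = 0.2334 x 0.02349 = 0.005483 mol.
Base is in excess by 0.005483 - 0.003593 = 0.001890 mol in a total volume of 0.04427 L.
[OH^-] = 0.001890/0.04427 = 0.04269 M, so pOH = 1.37 and pH = 14.00 - 1.37 = 12.63.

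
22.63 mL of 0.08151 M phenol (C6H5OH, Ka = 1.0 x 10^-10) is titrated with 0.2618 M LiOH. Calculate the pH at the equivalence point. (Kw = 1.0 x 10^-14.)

11.40

n(C6H5OH) = 0.08151 x 0.02263 = 0.001845 mol; V(LiOH) at equivalence = 0.001845/0.2618 = 0.007046 L.
At equivalence all the acid is converted to C6H5O-; total volume = 0.02263 + 0.007046 = 0.02968 L, so [C6H5O-] = 0.001845/0.02968 = 0.06216 M.
Kb = Kw/Ka = 1.0e-14 / 1.0 x 10^-10 = 0.000100.
[OH^-] = sqrt(Kb x [C6H5O-]) = sqrt(0.000100 x 0.06216) = 0.00249 M.
pOH = 2.60, so pH = 14.00 - 2.60 = 11.40.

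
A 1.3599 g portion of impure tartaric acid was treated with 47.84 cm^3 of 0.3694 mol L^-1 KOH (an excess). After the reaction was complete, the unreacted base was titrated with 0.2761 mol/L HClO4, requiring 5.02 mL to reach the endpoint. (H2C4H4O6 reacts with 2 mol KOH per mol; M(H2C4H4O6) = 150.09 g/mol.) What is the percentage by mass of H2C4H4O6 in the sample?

89.9%

Total n(KOH) added = 0.3694 x 0.04784 = 0.01767 mol.
n(HClO4) used = 0.2761 x 0.005020 = 0.001386 mol, which equals the excess n(KOH).
So n(KOH) consumed by the sample = 0.01767 - 0.001386 = 0.01629 mol.
n(H2C4H4O6) = 0.01629 / 2 = 0.008143 mol.
mass H2C4H4O6 = 0.008143 x 150.09 = 1.222 g, so %H2C4H4O6 = 1.222/1.3599 x 100 = 89.9%.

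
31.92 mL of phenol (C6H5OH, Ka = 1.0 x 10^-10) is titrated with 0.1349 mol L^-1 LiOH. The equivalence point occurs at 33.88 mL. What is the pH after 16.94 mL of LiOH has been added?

16.94 mL is exactly half the equivalence volume (33.88/2), i.e. the half-equivalence point.
There, n(HA) = n(A^-), so pH = pKa = -log(1.0 x 10^-10) = 10.00.

10.00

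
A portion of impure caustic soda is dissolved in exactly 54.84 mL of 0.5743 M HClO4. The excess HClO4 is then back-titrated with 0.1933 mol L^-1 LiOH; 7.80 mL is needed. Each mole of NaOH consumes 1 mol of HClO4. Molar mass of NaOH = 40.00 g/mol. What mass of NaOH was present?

Total n(HClO4) added = 0.5743 x 0.05484 = 0.03149 mol.
n(LiOH) used = 0.1933 x 0.007800 = 0.001508 mol, which equals the excess n(HClO4).
So n(HClO4) consumed by the sample = 0.03149 - 0.001508 = 0.02999 mol.
n(NaOH) = 0.02999 / 1 = 0.02999 mol.
mass = 0.02999 mol x 40.00 g/mol = 1.20 g.

1.20 g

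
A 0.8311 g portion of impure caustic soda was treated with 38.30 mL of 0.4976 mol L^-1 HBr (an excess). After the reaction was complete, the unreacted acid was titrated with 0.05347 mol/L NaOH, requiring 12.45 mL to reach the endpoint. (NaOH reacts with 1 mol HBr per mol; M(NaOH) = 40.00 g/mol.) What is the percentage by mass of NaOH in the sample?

88.5%

Total n(HBr) added = 0.4976 x 0.03830 = 0.01906 mol.
n(NaOH) used = 0.05347 x 0.01245 = 0.0006657 mol, which equals the excess n(HBr).
So n(HBr) consumed by the sample = 0.01906 - 0.0006657 = 0.01839 mol.
n(NaOH) = 0.01839 / 1 = 0.01839 mol.
mass NaOH = 0.01839 x 40.00 = 0.7357 g, so %NaOH = 0.7357/0.8311 x 100 = 88.5%.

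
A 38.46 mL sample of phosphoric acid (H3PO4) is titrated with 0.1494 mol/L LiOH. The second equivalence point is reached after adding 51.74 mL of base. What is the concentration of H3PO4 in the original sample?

n(LiOH) = 0.1494 x 0.05174 = 0.007730 mol.
At the second equivalence point, 2 mol OH^- react per mol H3PO4, so n(H3PO4) = 0.007730 / 2 = 0.003865 mol.
[H3PO4] = 0.003865 / 0.03846 L = 0.100 M.

0.100 M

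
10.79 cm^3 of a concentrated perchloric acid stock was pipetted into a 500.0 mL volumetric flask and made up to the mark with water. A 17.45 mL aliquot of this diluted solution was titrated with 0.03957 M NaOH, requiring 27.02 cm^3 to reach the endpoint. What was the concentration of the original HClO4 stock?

2.84 M

n(NaOH) = 0.03957 x 0.02702 = 0.001069 mol.
n(HClO4) in the aliquot = 0.001069 mol.
[diluted HClO4] = 0.001069 / 0.01745 = 0.06127 M.
Dilution factor = 500.0/10.79 = 46.34, so [stock] = 0.06127 x 46.34 = 2.84 M.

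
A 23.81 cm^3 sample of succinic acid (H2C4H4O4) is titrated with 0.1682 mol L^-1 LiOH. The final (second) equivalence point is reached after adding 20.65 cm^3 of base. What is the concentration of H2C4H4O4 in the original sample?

0.0729 M

n(LiOH) = 0.1682 x 0.02065 = 0.003473 mol.
At the final (second) equivalence point, 2 mol OH^- react per mol H2C4H4O4, so n(H2C4H4O4) = 0.003473 / 2 = 0.001737 mol.
[H2C4H4O4] = 0.001737 / 0.02381 L = 0.0729 M.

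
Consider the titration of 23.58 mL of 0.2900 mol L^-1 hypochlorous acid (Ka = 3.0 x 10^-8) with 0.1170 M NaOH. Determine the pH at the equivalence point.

n(HClO) = 0.2900 x 0.02358 = 0.006838 mol; V(NaOH) at equivalence = 0.006838/0.1170 = 0.05845 L.
At equivalence all the acid is converted to ClO-; total volume = 0.02358 + 0.05845 = 0.08203 L, so [ClO-] = 0.006838/0.08203 = 0.08337 M.
Kb = Kw/Ka = 1.0e-14 / 3.0 x 10^-8 = 3.33e-7.
[OH^-] = sqrt(Kb x [ClO-]) = sqrt(3.33e-7 x 0.08337) = 0.000167 M.
pOH = 3.78, so pH = 14.00 - 3.78 = 10.22.

10.22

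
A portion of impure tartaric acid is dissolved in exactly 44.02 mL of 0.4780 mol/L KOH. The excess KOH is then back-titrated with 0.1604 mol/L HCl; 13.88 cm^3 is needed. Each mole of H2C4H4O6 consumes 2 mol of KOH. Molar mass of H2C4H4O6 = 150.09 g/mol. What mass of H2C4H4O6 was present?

1.41 g

Total n(KOH) added = 0.4780 x 0.04402 = 0.02104 mol.
n(HCl) used = 0.1604 x 0.01388 = 0.002226 mol, which equals the excess n(KOH).
So n(KOH) consumed by the sample = 0.02104 - 0.002226 = 0.01882 mol.
n(H2C4H4O6) = 0.01882 / 2 = 0.009408 mol.
mass = 0.009408 mol x 150.09 g/mol = 1.41 g.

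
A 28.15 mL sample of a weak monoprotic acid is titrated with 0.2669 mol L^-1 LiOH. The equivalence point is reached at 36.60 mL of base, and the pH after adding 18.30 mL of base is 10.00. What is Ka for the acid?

18.30 mL is half of the equivalence volume, so this is the half-equivalence point where [HA] = [A^-].
At half-equivalence pH = pKa, so pKa = 10.00.
Ka = 10^(-10.00) = 1.0 x 10^-10.

1.0 x 10^-10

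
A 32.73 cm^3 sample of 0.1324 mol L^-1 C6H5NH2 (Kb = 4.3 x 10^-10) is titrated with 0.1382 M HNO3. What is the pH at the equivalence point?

n(C6H5NH2) = 0.1324 x 0.03273 = 0.004333 mol; V(HNO3) at equivalence = 0.004333/0.1382 = 0.03136 L.
At equivalence the base is fully converted to C6H5NH3+; total volume = 0.06409 L, so [C6H5NH3+] = 0.004333/0.06409 = 0.06762 M.
Ka(C6H5NH3+) = Kw/Kb = 1.0e-14 / 4.3 x 10^-10 = 2.33e-5.
[H^+] = sqrt(Ka x [C6H5NH3+]) = sqrt(2.33e-5 x 0.06762) = 0.00125 M.
pH = -log(0.00125) = 2.90.

2.90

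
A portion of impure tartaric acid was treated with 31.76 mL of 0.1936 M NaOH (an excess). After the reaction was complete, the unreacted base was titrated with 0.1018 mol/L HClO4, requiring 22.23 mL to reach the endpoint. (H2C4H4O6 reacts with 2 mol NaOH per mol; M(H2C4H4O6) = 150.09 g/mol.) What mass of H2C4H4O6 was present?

0.292 g

Total n(NaOH) added = 0.1936 x 0.03176 = 0.006149 mol.
n(HClO4) used = 0.1018 x 0.02223 = 0.002263 mol, which equals the excess n(NaOH).
So n(NaOH) consumed by the sample = 0.006149 - 0.002263 = 0.003886 mol.
n(H2C4H4O6) = 0.003886 / 2 = 0.001943 mol.
mass = 0.001943 mol x 150.09 g/mol = 0.292 g.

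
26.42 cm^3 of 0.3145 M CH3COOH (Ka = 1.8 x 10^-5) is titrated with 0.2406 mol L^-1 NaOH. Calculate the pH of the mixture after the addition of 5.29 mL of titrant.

4.00

Initial n(CH3COOH) = 0.3145 x 0.02642 = 0.008309 mol.
n(NaOH) added = 0.2406 x 0.005290 = 0.001273 mol, converting that many moles of CH3COOH to CH3COO-.
Remaining n(CH3COOH) = 0.007036 mol; n(CH3COO-) = 0.001273 mol.
By Henderson-Hasselbalch, pH = pKa + log([A^-]/[HA]) = 4.74 + log(0.001273/0.007036) = 4.74 + (-0.74) = 4.00.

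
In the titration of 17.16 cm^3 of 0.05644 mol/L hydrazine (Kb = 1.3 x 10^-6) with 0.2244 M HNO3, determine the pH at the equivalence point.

n(N2H4) = 0.05644 x 0.01716 = 0.0009685 mol; V(HNO3) at equivalence = 0.0009685/0.2244 = 0.004316 L.
At equivalence the base is fully converted to N2H5+; total volume = 0.02148 L, so [N2H5+] = 0.0009685/0.02148 = 0.04510 M.
Ka(N2H5+) = Kw/Kb = 1.0e-14 / 1.3 x 10^-6 = 7.69e-9.
[H^+] = sqrt(Ka x [N2H5+]) = sqrt(7.69e-9 x 0.04510) = 1.86e-5 M.
pH = -log(1.86e-5) = 4.73.

4.73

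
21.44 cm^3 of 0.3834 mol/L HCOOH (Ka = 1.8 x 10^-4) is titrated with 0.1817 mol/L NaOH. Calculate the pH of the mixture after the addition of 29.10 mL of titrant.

Initial n(HCOOH) = 0.3834 x 0.02144 = 0.008220 mol.
n(NaOH) added = 0.1817 x 0.02910 = 0.005287 mol, converting that many moles of HCOOH to HCOO-.
Remaining n(HCOOH) = 0.002933 mol; n(HCOO-) = 0.005287 mol.
By Henderson-Hasselbalch, pH = pKa + log([A^-]/[HA]) = 3.74 + log(0.005287/0.002933) = 3.74 + (+0.26) = 4.00.

4.00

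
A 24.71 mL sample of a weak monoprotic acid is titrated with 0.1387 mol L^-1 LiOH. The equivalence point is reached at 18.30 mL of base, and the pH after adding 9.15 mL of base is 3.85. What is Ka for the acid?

9.15 mL is half of the equivalence volume, so this is the half-equivalence point where [HA] = [A^-].
At half-equivalence pH = pKa, so pKa = 3.85.
Ka = 10^(-3.85) = 1.4 x 10^-4.

1.4 x 10^-4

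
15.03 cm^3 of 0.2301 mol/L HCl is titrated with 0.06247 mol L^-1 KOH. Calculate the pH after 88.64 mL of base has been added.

12.30

n(acid) = 0.2301 x 0.01503 = 0.003458 mol; n(KOH) added = 0.06247 x 0.08864 = 0.005537 mol.
Base is in excess by 0.005537 - 0.003458 = 0.002079 mol in a total volume of 0.1037 L.
[OH^-] = 0.002079/0.1037 = 0.02005 M, so pOH = 1.70 and pH = 14.00 - 1.70 = 12.30.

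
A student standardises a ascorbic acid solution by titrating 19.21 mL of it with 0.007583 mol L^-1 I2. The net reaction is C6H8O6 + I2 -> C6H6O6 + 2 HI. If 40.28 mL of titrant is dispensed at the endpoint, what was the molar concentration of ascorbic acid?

0.0159 M

n(I2) = 0.007583 x 0.04028 = 0.0003054 mol.
From the balanced equation, 1 mol I2 reacts with 1 mol ascorbic acid, so n(ascorbic acid) = 0.0003054 x 1/1 = 0.0003054 mol.
[ascorbic acid] = 0.0003054 / 0.01921 L = 0.0159 M.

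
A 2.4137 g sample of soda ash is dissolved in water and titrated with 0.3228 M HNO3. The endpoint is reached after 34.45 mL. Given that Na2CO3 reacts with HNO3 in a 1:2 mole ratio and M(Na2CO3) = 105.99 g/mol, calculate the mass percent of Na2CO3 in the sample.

n(HNO3) = 0.3228 x 0.03445 = 0.01112 mol.
n(Na2CO3) = 0.01112 / 2 = 0.005560 mol.
mass of Na2CO3 = 0.005560 x 105.99 = 0.5893 g.
% purity = 0.5893 / 2.4137 x 100 = 24.4%.

24.4%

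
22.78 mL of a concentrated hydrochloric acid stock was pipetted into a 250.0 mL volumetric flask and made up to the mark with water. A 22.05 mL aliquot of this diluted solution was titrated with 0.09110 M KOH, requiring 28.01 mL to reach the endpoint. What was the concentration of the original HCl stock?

1.27 M

n(KOH) = 0.09110 x 0.02801 = 0.002552 mol.
n(HCl) in the aliquot = 0.002552 mol.
[diluted HCl] = 0.002552 / 0.02205 = 0.1157 M.
Dilution factor = 250.0/22.78 = 10.97, so [stock] = 0.1157 x 10.97 = 1.27 M.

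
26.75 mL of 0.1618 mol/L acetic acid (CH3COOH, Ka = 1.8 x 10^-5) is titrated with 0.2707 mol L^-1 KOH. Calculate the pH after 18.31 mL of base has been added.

12.14

n(acid) = 0.1618 x 0.02675 = 0.004328 mol; n(KOH) added = 0.2707 x 0.01831 = 0.004957 mol.
Base is in excess by 0.004957 - 0.004328 = 0.0006284 mol in a total volume of 0.04506 L.
[OH^-] = 0.0006284/0.04506 = 0.01395 M, so pOH = 1.86 and pH = 14.00 - 1.86 = 12.14.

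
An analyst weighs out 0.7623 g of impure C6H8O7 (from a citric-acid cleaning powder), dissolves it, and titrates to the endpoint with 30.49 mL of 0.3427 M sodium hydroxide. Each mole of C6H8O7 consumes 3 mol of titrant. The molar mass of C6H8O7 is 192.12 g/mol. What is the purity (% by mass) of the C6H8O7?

n(NaOH) = 0.3427 x 0.03049 = 0.01045 mol.
n(C6H8O7) = 0.01045 / 3 = 0.003483 mol.
mass of C6H8O7 = 0.003483 x 192.12 = 0.6691 g.
% purity = 0.6691 / 0.7623 x 100 = 87.8%.

87.8%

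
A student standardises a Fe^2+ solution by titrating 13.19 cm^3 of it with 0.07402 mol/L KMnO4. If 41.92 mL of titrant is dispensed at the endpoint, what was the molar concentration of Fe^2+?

n(KMnO4) = 0.07402 x 0.04192 = 0.003103 mol.
From the balanced equation, 1 mol KMnO4 reacts with 5 mol Fe^2+, so n(Fe^2+) = 0.003103 x 5/1 = 0.01551 mol.
[Fe^2+] = 0.01551 / 0.01319 L = 1.18 M.

1.18 M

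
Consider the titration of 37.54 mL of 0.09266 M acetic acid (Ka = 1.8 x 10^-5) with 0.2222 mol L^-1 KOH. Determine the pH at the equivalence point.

n(CH3COOH) = 0.09266 x 0.03754 = 0.003478 mol; V(KOH) at equivalence = 0.003478/0.2222 = 0.01565 L.
At equivalence all the acid is converted to CH3COO-; total volume = 0.03754 + 0.01565 = 0.05319 L, so [CH3COO-] = 0.003478/0.05319 = 0.06539 M.
Kb = Kw/Ka = 1.0e-14 / 1.8 x 10^-5 = 5.56e-10.
[OH^-] = sqrt(Kb x [CH3COO-]) = sqrt(5.56e-10 x 0.06539) = 6.03e-6 M.
pOH = 5.22, so pH = 14.00 - 5.22 = 8.78.

8.78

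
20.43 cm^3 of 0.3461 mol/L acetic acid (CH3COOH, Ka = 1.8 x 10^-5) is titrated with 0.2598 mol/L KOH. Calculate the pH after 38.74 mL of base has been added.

n(acid) = 0.3461 x 0.02043 = 0.007071 mol; n(KOH) added = 0.2598 x 0.03874 = 0.01006 mol.
Base is in excess by 0.01006 - 0.007071 = 0.002994 mol in a total volume of 0.05917 L.
[OH^-] = 0.002994/0.05917 = 0.05060 M, so pOH = 1.30 and pH = 14.00 - 1.30 = 12.70.

12.70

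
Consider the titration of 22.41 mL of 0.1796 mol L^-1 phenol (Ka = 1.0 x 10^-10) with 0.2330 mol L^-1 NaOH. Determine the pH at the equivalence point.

n(C6H5OH) = 0.1796 x 0.02241 = 0.004025 mol; V(NaOH) at equivalence = 0.004025/0.2330 = 0.01727 L.
At equivalence all the acid is converted to C6H5O-; total volume = 0.02241 + 0.01727 = 0.03968 L, so [C6H5O-] = 0.004025/0.03968 = 0.1014 M.
Kb = Kw/Ka = 1.0e-14 / 1.0 x 10^-10 = 0.000100.
[OH^-] = sqrt(Kb x [C6H5O-]) = sqrt(0.000100 x 0.1014) = 0.00318 M.
pOH = 2.50, so pH = 14.00 - 2.50 = 11.50.

11.50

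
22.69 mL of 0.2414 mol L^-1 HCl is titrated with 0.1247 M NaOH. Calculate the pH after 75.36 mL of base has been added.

n(acid) = 0.2414 x 0.02269 = 0.005477 mol; n(NaOH) added = 0.1247 x 0.07536 = 0.009397 mol.
Base is in excess by 0.009397 - 0.005477 = 0.003920 mol in a total volume of 0.09805 L.
[OH^-] = 0.003920/0.09805 = 0.03998 M, so pOH = 1.40 and pH = 14.00 - 1.40 = 12.60.

12.60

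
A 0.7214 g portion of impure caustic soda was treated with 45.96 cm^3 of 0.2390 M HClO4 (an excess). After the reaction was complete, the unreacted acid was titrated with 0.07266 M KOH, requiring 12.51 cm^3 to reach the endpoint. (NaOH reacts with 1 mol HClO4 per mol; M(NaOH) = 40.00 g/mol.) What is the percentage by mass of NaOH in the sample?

Total n(HClO4) added = 0.2390 x 0.04596 = 0.01098 mol.
n(KOH) used = 0.07266 x 0.01251 = 0.0009090 mol, which equals the excess n(HClO4).
So n(HClO4) consumed by the sample = 0.01098 - 0.0009090 = 0.01008 mol.
n(NaOH) = 0.01008 / 1 = 0.01008 mol.
mass NaOH = 0.01008 x 40.00 = 0.4030 g, so %NaOH = 0.4030/0.7214 x 100 = 55.9%.

55.9%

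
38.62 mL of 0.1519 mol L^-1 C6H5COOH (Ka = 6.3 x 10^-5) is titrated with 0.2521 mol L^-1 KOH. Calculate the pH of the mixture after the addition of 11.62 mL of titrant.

Initial n(C6H5COOH) = 0.1519 x 0.03862 = 0.005866 mol.
n(KOH) added = 0.2521 x 0.01162 = 0.002929 mol, converting that many moles of C6H5COOH to C6H5COO-.
Remaining n(C6H5COOH) = 0.002937 mol; n(C6H5COO-) = 0.002929 mol.
By Henderson-Hasselbalch, pH = pKa + log([A^-]/[HA]) = 4.20 + log(0.002929/0.002937) = 4.20 + (-0.00) = 4.20.

4.20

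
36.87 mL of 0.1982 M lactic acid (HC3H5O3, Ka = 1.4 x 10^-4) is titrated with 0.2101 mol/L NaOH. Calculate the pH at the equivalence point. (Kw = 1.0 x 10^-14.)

8.43

n(HC3H5O3) = 0.1982 x 0.03687 = 0.007308 mol; V(NaOH) at equivalence = 0.007308/0.2101 = 0.03478 L.
At equivalence all the acid is converted to C3H5O3-; total volume = 0.03687 + 0.03478 = 0.07165 L, so [C3H5O3-] = 0.007308/0.07165 = 0.1020 M.
Kb = Kw/Ka = 1.0e-14 / 1.4 x 10^-4 = 7.14e-11.
[OH^-] = sqrt(Kb x [C3H5O3-]) = sqrt(7.14e-11 x 0.1020) = 2.70e-6 M.
pOH = 5.57, so pH = 14.00 - 5.57 = 8.43.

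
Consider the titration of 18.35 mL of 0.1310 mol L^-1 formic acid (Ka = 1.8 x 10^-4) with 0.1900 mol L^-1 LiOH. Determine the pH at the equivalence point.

8.32

n(HCOOH) = 0.1310 x 0.01835 = 0.002404 mol; V(LiOH) at equivalence = 0.002404/0.1900 = 0.01265 L.
At equivalence all the acid is converted to HCOO-; total volume = 0.01835 + 0.01265 = 0.03100 L, so [HCOO-] = 0.002404/0.03100 = 0.07754 M.
Kb = Kw/Ka = 1.0e-14 / 1.8 x 10^-4 = 5.56e-11.
[OH^-] = sqrt(Kb x [HCOO-]) = sqrt(5.56e-11 x 0.07754) = 2.08e-6 M.
pOH = 5.68, so pH = 14.00 - 5.68 = 8.32.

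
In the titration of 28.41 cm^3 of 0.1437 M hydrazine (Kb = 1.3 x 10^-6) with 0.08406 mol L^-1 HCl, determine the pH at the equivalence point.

n(N2H4) = 0.1437 x 0.02841 = 0.004083 mol; V(HCl) at equivalence = 0.004083/0.08406 = 0.04857 L.
At equivalence the base is fully converted to N2H5+; total volume = 0.07698 L, so [N2H5+] = 0.004083/0.07698 = 0.05304 M.
Ka(N2H5+) = Kw/Kb = 1.0e-14 / 1.3 x 10^-6 = 7.69e-9.
[H^+] = sqrt(Ka x [N2H5+]) = sqrt(7.69e-9 x 0.05304) = 2.02e-5 M.
pH = -log(2.02e-5) = 4.69.

4.69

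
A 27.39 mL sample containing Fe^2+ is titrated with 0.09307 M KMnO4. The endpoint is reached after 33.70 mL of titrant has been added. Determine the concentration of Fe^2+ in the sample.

n(KMnO4) = 0.09307 x 0.03370 = 0.003136 mol.
From the balanced equation, 1 mol KMnO4 reacts with 5 mol Fe^2+, so n(Fe^2+) = 0.003136 x 5/1 = 0.01568 mol.
[Fe^2+] = 0.01568 / 0.02739 L = 0.573 M.

0.573 M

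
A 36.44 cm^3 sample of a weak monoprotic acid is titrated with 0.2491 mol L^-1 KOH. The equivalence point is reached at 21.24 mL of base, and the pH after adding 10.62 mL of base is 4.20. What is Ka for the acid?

10.62 mL is half of the equivalence volume, so this is the half-equivalence point where [HA] = [A^-].
At half-equivalence pH = pKa, so pKa = 4.20.
Ka = 10^(-4.20) = 6.3 x 10^-5.

6.3 x 10^-5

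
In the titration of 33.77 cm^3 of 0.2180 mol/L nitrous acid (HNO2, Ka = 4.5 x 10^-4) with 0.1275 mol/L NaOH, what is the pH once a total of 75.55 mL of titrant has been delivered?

n(acid) = 0.2180 x 0.03377 = 0.007362 mol; n(NaOH) added = 0.1275 x 0.07555 = 0.009633 mol.
Base is in excess by 0.009633 - 0.007362 = 0.002271 mol in a total volume of 0.1093 L.
[OH^-] = 0.002271/0.1093 = 0.02077 M, so pOH = 1.68 and pH = 14.00 - 1.68 = 12.32.

12.32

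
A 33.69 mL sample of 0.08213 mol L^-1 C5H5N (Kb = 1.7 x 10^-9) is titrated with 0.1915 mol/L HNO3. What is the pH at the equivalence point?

n(C5H5N) = 0.08213 x 0.03369 = 0.002767 mol; V(HNO3) at equivalence = 0.002767/0.1915 = 0.01445 L.
At equivalence the base is fully converted to C5H5NH+; total volume = 0.04814 L, so [C5H5NH+] = 0.002767/0.04814 = 0.05748 M.
Ka(C5H5NH+) = Kw/Kb = 1.0e-14 / 1.7 x 10^-9 = 5.88e-6.
[H^+] = sqrt(Ka x [C5H5NH+]) = sqrt(5.88e-6 x 0.05748) = 0.000581 M.
pH = -log(0.000581) = 3.24.

3.24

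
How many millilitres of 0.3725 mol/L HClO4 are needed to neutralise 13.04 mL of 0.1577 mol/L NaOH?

n(NaOH) = 0.1577 mol/L x 0.01304 L = 0.002056 mol.
At equivalence n(HClO4) = n(NaOH) = 0.002056 mol.
V(HClO4) = 0.002056 / 0.3725 = 0.005521 L = 5.52 mL.

5.52 mL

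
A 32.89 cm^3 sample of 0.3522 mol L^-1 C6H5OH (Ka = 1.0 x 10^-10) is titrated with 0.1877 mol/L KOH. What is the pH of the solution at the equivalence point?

n(C6H5OH) = 0.3522 x 0.03289 = 0.01158 mol; V(KOH) at equivalence = 0.01158/0.1877 = 0.06171 L.
At equivalence all the acid is converted to C6H5O-; total volume = 0.03289 + 0.06171 = 0.09460 L, so [C6H5O-] = 0.01158/0.09460 = 0.1224 M.
Kb = Kw/Ka = 1.0e-14 / 1.0 x 10^-10 = 0.000100.
[OH^-] = sqrt(Kb x [C6H5O-]) = sqrt(0.000100 x 0.1224) = 0.00350 M.
pOH = 2.46, so pH = 14.00 - 2.46 = 11.54.

11.54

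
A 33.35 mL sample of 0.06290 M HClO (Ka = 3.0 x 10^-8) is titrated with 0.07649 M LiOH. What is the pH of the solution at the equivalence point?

n(HClO) = 0.06290 x 0.03335 = 0.002098 mol; V(LiOH) at equivalence = 0.002098/0.07649 = 0.02742 L.
At equivalence all the acid is converted to ClO-; total volume = 0.03335 + 0.02742 = 0.06077 L, so [ClO-] = 0.002098/0.06077 = 0.03452 M.
Kb = Kw/Ka = 1.0e-14 / 3.0 x 10^-8 = 3.33e-7.
[OH^-] = sqrt(Kb x [ClO-]) = sqrt(3.33e-7 x 0.03452) = 0.000107 M.
pOH = 3.97, so pH = 14.00 - 3.97 = 10.03.

10.03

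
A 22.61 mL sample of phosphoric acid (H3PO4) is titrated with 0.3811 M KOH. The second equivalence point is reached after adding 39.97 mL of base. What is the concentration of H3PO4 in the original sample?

n(KOH) = 0.3811 x 0.03997 = 0.01523 mol.
At the second equivalence point, 2 mol OH^- react per mol H3PO4, so n(H3PO4) = 0.01523 / 2 = 0.007616 mol.
[H3PO4] = 0.007616 / 0.02261 L = 0.337 M.

0.337 M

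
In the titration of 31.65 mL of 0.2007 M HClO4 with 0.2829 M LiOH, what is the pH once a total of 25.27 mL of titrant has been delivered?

12.15

n(acid) = 0.2007 x 0.03165 = 0.006352 mol; n(LiOH) added = 0.2829 x 0.02527 = 0.007149 mol.
Base is in excess by 0.007149 - 0.006352 = 0.0007967 mol in a total volume of 0.05692 L.
[OH^-] = 0.0007967/0.05692 = 0.01400 M, so pOH = 1.85 and pH = 14.00 - 1.85 = 12.15.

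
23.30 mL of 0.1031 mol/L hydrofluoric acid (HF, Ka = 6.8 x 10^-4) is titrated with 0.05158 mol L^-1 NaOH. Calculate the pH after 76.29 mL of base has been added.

12.19

n(acid) = 0.1031 x 0.02330 = 0.002402 mol; n(NaOH) added = 0.05158 x 0.07629 = 0.003935 mol.
Base is in excess by 0.003935 - 0.002402 = 0.001533 mol in a total volume of 0.09959 L.
[OH^-] = 0.001533/0.09959 = 0.01539 M, so pOH = 1.81 and pH = 14.00 - 1.81 = 12.19.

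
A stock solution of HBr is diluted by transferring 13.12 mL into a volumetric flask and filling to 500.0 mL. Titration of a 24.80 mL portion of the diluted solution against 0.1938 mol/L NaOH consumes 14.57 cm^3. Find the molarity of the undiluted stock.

n(NaOH) = 0.1938 x 0.01457 = 0.002824 mol.
n(HBr) in the aliquot = 0.002824 mol.
[diluted HBr] = 0.002824 / 0.02480 = 0.1139 M.
Dilution factor = 500.0/13.12 = 38.11, so [stock] = 0.1139 x 38.11 = 4.34 M.

4.34 M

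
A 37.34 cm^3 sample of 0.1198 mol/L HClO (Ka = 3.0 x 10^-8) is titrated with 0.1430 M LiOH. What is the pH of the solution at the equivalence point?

n(HClO) = 0.1198 x 0.03734 = 0.004473 mol; V(LiOH) at equivalence = 0.004473/0.1430 = 0.03128 L.
At equivalence all the acid is converted to ClO-; total volume = 0.03734 + 0.03128 = 0.06862 L, so [ClO-] = 0.004473/0.06862 = 0.06519 M.
Kb = Kw/Ka = 1.0e-14 / 3.0 x 10^-8 = 3.33e-7.
[OH^-] = sqrt(Kb x [ClO-]) = sqrt(3.33e-7 x 0.06519) = 0.000147 M.
pOH = 3.83, so pH = 14.00 - 3.83 = 10.17.

10.17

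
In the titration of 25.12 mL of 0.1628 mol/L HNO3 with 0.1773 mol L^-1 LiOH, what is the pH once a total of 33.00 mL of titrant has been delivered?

n(acid) = 0.1628 x 0.02512 = 0.004090 mol; n(LiOH) added = 0.1773 x 0.03300 = 0.005851 mol.
Base is in excess by 0.005851 - 0.004090 = 0.001761 mol in a total volume of 0.05812 L.
[OH^-] = 0.001761/0.05812 = 0.03031 M, so pOH = 1.52 and pH = 14.00 - 1.52 = 12.48.

12.48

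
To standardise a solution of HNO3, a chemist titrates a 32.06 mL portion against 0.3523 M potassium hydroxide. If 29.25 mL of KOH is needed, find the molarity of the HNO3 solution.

0.321 M

n(KOH) delivered = 0.3523 x 0.02925 = 0.01030 mol.
For a 1:1 reaction, n(HNO3) = 0.01030 mol.
[HNO3] = 0.01030 mol / 0.03206 L = 0.321 M.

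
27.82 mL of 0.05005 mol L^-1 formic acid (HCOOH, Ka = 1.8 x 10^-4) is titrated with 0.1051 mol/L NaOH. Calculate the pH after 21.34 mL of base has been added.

n(acid) = 0.05005 x 0.02782 = 0.001392 mol; n(NaOH) added = 0.1051 x 0.02134 = 0.002243 mol.
Base is in excess by 0.002243 - 0.001392 = 0.0008504 mol in a total volume of 0.04916 L.
[OH^-] = 0.0008504/0.04916 = 0.01730 M, so pOH = 1.76 and pH = 14.00 - 1.76 = 12.24.

12.24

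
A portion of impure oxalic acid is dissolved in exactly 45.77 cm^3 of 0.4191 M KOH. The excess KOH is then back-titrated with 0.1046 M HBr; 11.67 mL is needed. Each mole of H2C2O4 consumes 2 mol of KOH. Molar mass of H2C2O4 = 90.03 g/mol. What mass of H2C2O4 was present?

Total n(KOH) added = 0.4191 x 0.04577 = 0.01918 mol.
n(HBr) used = 0.1046 x 0.01167 = 0.001221 mol, which equals the excess n(KOH).
So n(KOH) consumed by the sample = 0.01918 - 0.001221 = 0.01796 mol.
n(H2C2O4) = 0.01796 / 2 = 0.008981 mol.
mass = 0.008981 mol x 90.03 g/mol = 0.809 g.

0.809 g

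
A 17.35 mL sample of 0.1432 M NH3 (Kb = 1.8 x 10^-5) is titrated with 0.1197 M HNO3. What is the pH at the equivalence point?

5.22

n(NH3) = 0.1432 x 0.01735 = 0.002485 mol; V(HNO3) at equivalence = 0.002485/0.1197 = 0.02076 L.
At equivalence the base is fully converted to NH4+; total volume = 0.03811 L, so [NH4+] = 0.002485/0.03811 = 0.06520 M.
Ka(NH4+) = Kw/Kb = 1.0e-14 / 1.8 x 10^-5 = 5.56e-10.
[H^+] = sqrt(Ka x [NH4+]) = sqrt(5.56e-10 x 0.06520) = 6.02e-6 M.
pH = -log(6.02e-6) = 5.22.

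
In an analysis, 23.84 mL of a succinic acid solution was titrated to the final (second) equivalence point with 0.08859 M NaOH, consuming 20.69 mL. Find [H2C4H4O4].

0.0384 M

n(NaOH) = 0.08859 x 0.02069 = 0.001833 mol.
At the final (second) equivalence point, 2 mol OH^- react per mol H2C4H4O4, so n(H2C4H4O4) = 0.001833 / 2 = 0.0009165 mol.
[H2C4H4O4] = 0.0009165 / 0.02384 L = 0.0384 M.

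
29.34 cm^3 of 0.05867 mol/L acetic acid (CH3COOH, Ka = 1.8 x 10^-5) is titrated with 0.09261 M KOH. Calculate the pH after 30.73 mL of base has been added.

12.27

n(acid) = 0.05867 x 0.02934 = 0.001721 mol; n(KOH) added = 0.09261 x 0.03073 = 0.002846 mol.
Base is in excess by 0.002846 - 0.001721 = 0.001125 mol in a total volume of 0.06007 L.
[OH^-] = 0.001125/0.06007 = 0.01872 M, so pOH = 1.73 and pH = 14.00 - 1.73 = 12.27.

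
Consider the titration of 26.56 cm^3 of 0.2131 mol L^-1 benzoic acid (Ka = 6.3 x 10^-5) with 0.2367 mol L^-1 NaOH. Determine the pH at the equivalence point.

n(C6H5COOH) = 0.2131 x 0.02656 = 0.005660 mol; V(NaOH) at equivalence = 0.005660/0.2367 = 0.02391 L.
At equivalence all the acid is converted to C6H5COO-; total volume = 0.02656 + 0.02391 = 0.05047 L, so [C6H5COO-] = 0.005660/0.05047 = 0.1121 M.
Kb = Kw/Ka = 1.0e-14 / 6.3 x 10^-5 = 1.59e-10.
[OH^-] = sqrt(Kb x [C6H5COO-]) = sqrt(1.59e-10 x 0.1121) = 4.22e-6 M.
pOH = 5.37, so pH = 14.00 - 5.37 = 8.63.

8.63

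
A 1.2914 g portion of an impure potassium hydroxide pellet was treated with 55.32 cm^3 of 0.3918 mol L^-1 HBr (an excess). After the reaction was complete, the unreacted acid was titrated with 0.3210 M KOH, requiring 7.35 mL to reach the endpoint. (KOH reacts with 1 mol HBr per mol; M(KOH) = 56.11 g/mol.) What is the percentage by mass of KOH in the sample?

Total n(HBr) added = 0.3918 x 0.05532 = 0.02167 mol.
n(KOH) used = 0.3210 x 0.007350 = 0.002359 mol, which equals the excess n(HBr).
So n(HBr) consumed by the sample = 0.02167 - 0.002359 = 0.01932 mol.
n(KOH) = 0.01932 / 1 = 0.01932 mol.
mass KOH = 0.01932 x 56.11 = 1.084 g, so %KOH = 1.084/1.2914 x 100 = 83.9%.

83.9%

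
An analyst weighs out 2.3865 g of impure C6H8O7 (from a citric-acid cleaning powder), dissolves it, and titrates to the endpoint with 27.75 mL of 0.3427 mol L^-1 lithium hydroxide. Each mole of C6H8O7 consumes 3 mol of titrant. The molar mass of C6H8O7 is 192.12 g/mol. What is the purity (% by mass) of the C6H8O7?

n(LiOH) = 0.3427 x 0.02775 = 0.009510 mol.
n(C6H8O7) = 0.009510 / 3 = 0.003170 mol.
mass of C6H8O7 = 0.003170 x 192.12 = 0.6090 g.
% purity = 0.6090 / 2.3865 x 100 = 25.5%.

25.5%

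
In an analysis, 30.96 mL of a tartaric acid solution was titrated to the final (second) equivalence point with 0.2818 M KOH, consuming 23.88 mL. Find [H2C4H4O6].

n(KOH) = 0.2818 x 0.02388 = 0.006729 mol.
At the final (second) equivalence point, 2 mol OH^- react per mol H2C4H4O6, so n(H2C4H4O6) = 0.006729 / 2 = 0.003365 mol.
[H2C4H4O6] = 0.003365 / 0.03096 L = 0.109 M.

0.109 M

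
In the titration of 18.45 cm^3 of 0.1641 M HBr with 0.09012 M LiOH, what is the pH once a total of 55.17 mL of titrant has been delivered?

12.42

n(acid) = 0.1641 x 0.01845 = 0.003028 mol; n(LiOH) added = 0.09012 x 0.05517 = 0.004972 mol.
Base is in excess by 0.004972 - 0.003028 = 0.001944 mol in a total volume of 0.07362 L.
[OH^-] = 0.001944/0.07362 = 0.02641 M, so pOH = 1.58 and pH = 14.00 - 1.58 = 12.42.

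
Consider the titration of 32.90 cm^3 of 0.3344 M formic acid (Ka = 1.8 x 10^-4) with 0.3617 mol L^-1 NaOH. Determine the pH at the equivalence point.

n(HCOOH) = 0.3344 x 0.03290 = 0.01100 mol; V(NaOH) at equivalence = 0.01100/0.3617 = 0.03042 L.
At equivalence all the acid is converted to HCOO-; total volume = 0.03290 + 0.03042 = 0.06332 L, so [HCOO-] = 0.01100/0.06332 = 0.1738 M.
Kb = Kw/Ka = 1.0e-14 / 1.8 x 10^-4 = 5.56e-11.
[OH^-] = sqrt(Kb x [HCOO-]) = sqrt(5.56e-11 x 0.1738) = 3.11e-6 M.
pOH = 5.51, so pH = 14.00 - 5.51 = 8.49.

8.49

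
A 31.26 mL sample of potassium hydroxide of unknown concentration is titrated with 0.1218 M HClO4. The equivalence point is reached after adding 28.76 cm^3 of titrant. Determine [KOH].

0.112 M

n(HClO4) delivered = 0.1218 x 0.02876 = 0.003503 mol.
For a 1:1 reaction, n(KOH) = 0.003503 mol.
[KOH] = 0.003503 mol / 0.03126 L = 0.112 M.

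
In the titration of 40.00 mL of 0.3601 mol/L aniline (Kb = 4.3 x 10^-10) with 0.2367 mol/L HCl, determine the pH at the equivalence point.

n(C6H5NH2) = 0.3601 x 0.04000 = 0.01440 mol; V(HCl) at equivalence = 0.01440/0.2367 = 0.06085 L.
At equivalence the base is fully converted to C6H5NH3+; total volume = 0.1009 L, so [C6H5NH3+] = 0.01440/0.1009 = 0.1428 M.
Ka(C6H5NH3+) = Kw/Kb = 1.0e-14 / 4.3 x 10^-10 = 2.33e-5.
[H^+] = sqrt(Ka x [C6H5NH3+]) = sqrt(2.33e-5 x 0.1428) = 0.00182 M.
pH = -log(0.00182) = 2.74.

2.74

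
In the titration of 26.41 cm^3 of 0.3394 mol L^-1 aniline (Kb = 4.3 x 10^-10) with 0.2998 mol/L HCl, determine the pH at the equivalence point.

2.72

n(C6H5NH2) = 0.3394 x 0.02641 = 0.008964 mol; V(HCl) at equivalence = 0.008964/0.2998 = 0.02990 L.
At equivalence the base is fully converted to C6H5NH3+; total volume = 0.05631 L, so [C6H5NH3+] = 0.008964/0.05631 = 0.1592 M.
Ka(C6H5NH3+) = Kw/Kb = 1.0e-14 / 4.3 x 10^-10 = 2.33e-5.
[H^+] = sqrt(Ka x [C6H5NH3+]) = sqrt(2.33e-5 x 0.1592) = 0.00192 M.
pH = -log(0.00192) = 2.72.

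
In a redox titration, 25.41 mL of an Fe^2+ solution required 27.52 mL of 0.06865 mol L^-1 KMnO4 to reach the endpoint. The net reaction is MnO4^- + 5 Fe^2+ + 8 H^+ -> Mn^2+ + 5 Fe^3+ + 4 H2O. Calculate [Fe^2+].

n(KMnO4) = 0.06865 x 0.02752 = 0.001889 mol.
From the balanced equation, 1 mol KMnO4 reacts with 5 mol Fe^2+, so n(Fe^2+) = 0.001889 x 5/1 = 0.009446 mol.
[Fe^2+] = 0.009446 / 0.02541 L = 0.372 M.

0.372 M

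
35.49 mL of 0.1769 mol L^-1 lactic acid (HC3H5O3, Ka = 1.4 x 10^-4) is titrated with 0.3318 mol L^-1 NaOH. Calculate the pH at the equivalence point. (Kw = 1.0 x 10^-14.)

n(HC3H5O3) = 0.1769 x 0.03549 = 0.006278 mol; V(NaOH) at equivalence = 0.006278/0.3318 = 0.01892 L.
At equivalence all the acid is converted to C3H5O3-; total volume = 0.03549 + 0.01892 = 0.05441 L, so [C3H5O3-] = 0.006278/0.05441 = 0.1154 M.
Kb = Kw/Ka = 1.0e-14 / 1.4 x 10^-4 = 7.14e-11.
[OH^-] = sqrt(Kb x [C3H5O3-]) = sqrt(7.14e-11 x 0.1154) = 2.87e-6 M.
pOH = 5.54, so pH = 14.00 - 5.54 = 8.46.

8.46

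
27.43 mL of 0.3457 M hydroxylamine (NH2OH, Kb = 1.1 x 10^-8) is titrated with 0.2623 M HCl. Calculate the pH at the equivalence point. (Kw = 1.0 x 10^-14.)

3.43

n(NH2OH) = 0.3457 x 0.02743 = 0.009483 mol; V(HCl) at equivalence = 0.009483/0.2623 = 0.03615 L.
At equivalence the base is fully converted to NH3OH+; total volume = 0.06358 L, so [NH3OH+] = 0.009483/0.06358 = 0.1491 M.
Ka(NH3OH+) = Kw/Kb = 1.0e-14 / 1.1 x 10^-8 = 9.09e-7.
[H^+] = sqrt(Ka x [NH3OH+]) = sqrt(9.09e-7 x 0.1491) = 0.000368 M.
pH = -log(0.000368) = 3.43.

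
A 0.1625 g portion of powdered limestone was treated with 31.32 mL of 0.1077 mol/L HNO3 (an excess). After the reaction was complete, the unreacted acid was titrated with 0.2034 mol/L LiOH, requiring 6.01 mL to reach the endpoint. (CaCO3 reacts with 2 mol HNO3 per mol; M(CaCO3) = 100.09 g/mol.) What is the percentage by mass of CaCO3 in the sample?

Total n(HNO3) added = 0.1077 x 0.03132 = 0.003373 mol.
n(LiOH) used = 0.2034 x 0.006010 = 0.001222 mol, which equals the excess n(HNO3).
So n(HNO3) consumed by the sample = 0.003373 - 0.001222 = 0.002151 mol.
n(CaCO3) = 0.002151 / 2 = 0.001075 mol.
mass CaCO3 = 0.001075 x 100.09 = 0.1076 g, so %CaCO3 = 0.1076/0.1625 x 100 = 66.2%.

66.2%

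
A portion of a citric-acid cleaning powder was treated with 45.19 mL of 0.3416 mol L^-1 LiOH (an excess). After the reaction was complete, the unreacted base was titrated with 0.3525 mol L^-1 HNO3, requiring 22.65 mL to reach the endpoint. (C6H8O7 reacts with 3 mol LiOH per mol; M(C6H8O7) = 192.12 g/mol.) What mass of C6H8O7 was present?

Total n(LiOH) added = 0.3416 x 0.04519 = 0.01544 mol.
n(HNO3) used = 0.3525 x 0.02265 = 0.007984 mol, which equals the excess n(LiOH).
So n(LiOH) consumed by the sample = 0.01544 - 0.007984 = 0.007453 mol.
n(C6H8O7) = 0.007453 / 3 = 0.002484 mol.
mass = 0.002484 mol x 192.12 g/mol = 0.477 g.

0.477 g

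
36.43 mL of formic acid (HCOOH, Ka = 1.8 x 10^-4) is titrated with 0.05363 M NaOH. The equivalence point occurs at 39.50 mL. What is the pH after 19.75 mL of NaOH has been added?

3.74

19.75 mL is exactly half the equivalence volume (39.50/2), i.e. the half-equivalence point.
There, n(HA) = n(A^-), so pH = pKa = -log(1.8 x 10^-4) = 3.74.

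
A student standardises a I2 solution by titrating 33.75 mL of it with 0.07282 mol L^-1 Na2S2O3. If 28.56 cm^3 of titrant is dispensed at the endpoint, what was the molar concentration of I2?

n(Na2S2O3) = 0.07282 x 0.02856 = 0.002080 mol.
From the balanced equation, 2 mol Na2S2O3 reacts with 1 mol I2, so n(I2) = 0.002080 x 1/2 = 0.001040 mol.
[I2] = 0.001040 / 0.03375 L = 0.0308 M.

0.0308 M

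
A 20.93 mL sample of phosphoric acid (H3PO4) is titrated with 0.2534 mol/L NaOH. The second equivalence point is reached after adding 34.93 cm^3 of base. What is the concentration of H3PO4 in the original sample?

0.211 M

n(NaOH) = 0.2534 x 0.03493 = 0.008851 mol.
At the second equivalence point, 2 mol OH^- react per mol H3PO4, so n(H3PO4) = 0.008851 / 2 = 0.004426 mol.
[H3PO4] = 0.004426 / 0.02093 L = 0.211 M.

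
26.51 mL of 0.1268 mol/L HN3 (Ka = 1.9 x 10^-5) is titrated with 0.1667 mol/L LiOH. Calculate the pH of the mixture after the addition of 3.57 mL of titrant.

Initial n(HN3) = 0.1268 x 0.02651 = 0.003361 mol.
n(LiOH) added = 0.1667 x 0.003570 = 0.0005951 mol, converting that many moles of HN3 to N3-.
Remaining n(HN3) = 0.002766 mol; n(N3-) = 0.0005951 mol.
By Henderson-Hasselbalch, pH = pKa + log([A^-]/[HA]) = 4.72 + log(0.0005951/0.002766) = 4.72 + (-0.67) = 4.05.

4.05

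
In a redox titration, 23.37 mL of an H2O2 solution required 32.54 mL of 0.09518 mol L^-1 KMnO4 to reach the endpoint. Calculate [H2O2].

0.331 M

n(KMnO4) = 0.09518 x 0.03254 = 0.003097 mol.
From the balanced equation, 2 mol KMnO4 reacts with 5 mol H2O2, so n(H2O2) = 0.003097 x 5/2 = 0.007743 mol.
[H2O2] = 0.007743 / 0.02337 L = 0.331 M.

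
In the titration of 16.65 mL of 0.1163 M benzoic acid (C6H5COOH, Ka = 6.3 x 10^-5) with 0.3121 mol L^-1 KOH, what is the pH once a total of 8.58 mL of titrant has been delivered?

n(acid) = 0.1163 x 0.01665 = 0.001936 mol; n(KOH) added = 0.3121 x 0.008580 = 0.002678 mol.
Base is in excess by 0.002678 - 0.001936 = 0.0007414 mol in a total volume of 0.02523 L.
[OH^-] = 0.0007414/0.02523 = 0.02939 M, so pOH = 1.53 and pH = 14.00 - 1.53 = 12.47.

12.47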